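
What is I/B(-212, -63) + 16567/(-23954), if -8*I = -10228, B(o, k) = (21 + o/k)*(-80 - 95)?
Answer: -455692663/459617375 ≈ -0.99146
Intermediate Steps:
B(o, k) = -3675 - 175*o/k (B(o, k) = (21 + o/k)*(-175) = -3675 - 175*o/k)
I = 2557/2 (I = -⅛*(-10228) = 2557/2 ≈ 1278.5)
I/B(-212, -63) + 16567/(-23954) = 2557/(2*(-3675 - 175*(-212)/(-63))) + 16567/(-23954) = 2557/(2*(-3675 - 175*(-212)*(-1/63))) + 16567*(-1/23954) = 2557/(2*(-3675 - 5300/9)) - 16567/23954 = 2557/(2*(-38375/9)) - 16567/23954 = (2557/2)*(-9/38375) - 16567/23954 = -23013/76750 - 16567/23954 = -455692663/459617375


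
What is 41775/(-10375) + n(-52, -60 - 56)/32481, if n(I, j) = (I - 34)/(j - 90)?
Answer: -5590384508/1388400345 ≈ -4.0265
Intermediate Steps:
n(I, j) = (-34 + I)/(-90 + j)
41775/(-10375) + n(-52, -60 - 56)/32481 = 41775/(-10375) + ((-34 - 52)/(-90 + (-60 - 56)))/32481 = 41775*(-1/10375) + (-86/(-90 - 116))*(1/32481) = -1671/415 + (-86/(-206))*(1/32481) = -1671/415 - 1/206*(-86)*(1/32481) = -1671/415 + (43/103)*(1/32481) = -1671/415 + 43/3345543 = -5590384508/1388400345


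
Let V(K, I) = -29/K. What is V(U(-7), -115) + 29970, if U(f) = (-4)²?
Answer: 479491/16 ≈ 29968.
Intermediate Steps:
U(f) = 16
V(U(-7), -115) + 29970 = -29/16 + 29970 = 479491/16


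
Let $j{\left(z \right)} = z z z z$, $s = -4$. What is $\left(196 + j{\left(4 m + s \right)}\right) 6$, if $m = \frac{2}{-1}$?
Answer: $125592$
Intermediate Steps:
$m = -2$ ($m = 2 \left(-1\right) = -2$)
$j{\left(z \right)} = z^{4}$ ($j{\left(z \right)} = z^{2} z z = z^{3} z = z^{4}$)
$\left(196 + j{\left(4 m + s \right)}\right) 6 = \left(196 + \left(4 \left(-2\right) - 4\right)^{4}\right) 6 = \left(196 + \left(-8 - 4\right)^{4}\right) 6 = \left(196 + \left(-12\right)^{4}\right) 6 = \left(196 + 20736\right) 6 = 20932 \cdot 6 = 125592$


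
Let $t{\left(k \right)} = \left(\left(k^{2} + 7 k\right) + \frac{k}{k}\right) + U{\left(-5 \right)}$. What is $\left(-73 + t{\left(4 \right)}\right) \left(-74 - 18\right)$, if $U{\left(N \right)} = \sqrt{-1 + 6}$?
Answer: $2576 - 92 \sqrt{5} \approx 2370.3$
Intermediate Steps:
$U{\left(N \right)} = \sqrt{5}$
$t{\left(k \right)} = 1 + \sqrt{5} + k^{2} + 7 k$ ($t{\left(k \right)} = \left(\left(k^{2} + 7 k\right) + \frac{k}{k}\right) + \sqrt{5} = \left(\left(k^{2} + 7 k\right) + 1\right) + \sqrt{5} = \left(1 + k^{2} + 7 k\right) + \sqrt{5} = 1 + \sqrt{5} + k^{2} + 7 k$)
$\left(-73 + t{\left(4 \right)}\right) \left(-74 - 18\right) = \left(-73 + \left(1 + \sqrt{5} + 4^{2} + 7 \cdot 4\right)\right) \left(-74 - 18\right) = \left(-73 + \left(1 + \sqrt{5} + 16 + 28\right)\right) \left(-92\right) = \left(-73 + \left(45 + \sqrt{5}\right)\right) \left(-92\right) = \left(-28 + \sqrt{5}\right) \left(-92\right) = 2576 - 92 \sqrt{5}$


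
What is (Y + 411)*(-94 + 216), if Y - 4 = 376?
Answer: 96502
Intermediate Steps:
Y = 380 (Y = 4 + 376 = 380)
(Y + 411)*(-94 + 216) = (380 + 411)*(-94 + 216) = 791*122 = 96502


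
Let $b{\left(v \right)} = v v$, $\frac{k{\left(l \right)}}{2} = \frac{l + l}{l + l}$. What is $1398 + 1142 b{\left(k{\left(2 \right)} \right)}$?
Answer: $5966$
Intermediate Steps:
$k{\left(l \right)} = 2$ ($k{\left(l \right)} = 2 \frac{l + l}{l + l} = 2 \frac{2 l}{2 l} = 2 \cdot 2 l \frac{1}{2 l} = 2 \cdot 1 = 2$)
$b{\left(v \right)} = v^{2}$
$1398 + 1142 b{\left(k{\left(2 \right)} \right)} = 1398 + 1142 \cdot 2^{2} = 1398 + 1142 \cdot 4 = 1398 + 4568 = 5966$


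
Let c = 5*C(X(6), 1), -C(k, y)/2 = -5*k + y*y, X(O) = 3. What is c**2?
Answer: 19600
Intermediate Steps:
C(k, y) = -2*y**2 + 10*k (C(k, y) = -2*(-5*k + y*y) = -2*(-5*k + y**2) = -2*(y**2 - 5*k) = -2*y**2 + 10*k)
c = 140 (c = 5*(-2*1**2 + 10*3) = 5*(-2*1 + 30) = 5*(-2 + 30) = 5*28 = 140)
c**2 = 140**2 = 19600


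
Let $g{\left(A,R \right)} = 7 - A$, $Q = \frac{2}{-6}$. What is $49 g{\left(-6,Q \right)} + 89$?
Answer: $726$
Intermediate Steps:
$Q = - \frac{1}{3}$ ($Q = 2 \left(- \frac{1}{6}\right) = - \frac{1}{3} \approx -0.33333$)
$49 g{\left(-6,Q \right)} + 89 = 49 \left(7 - -6\right) + 89 = 49 \left(7 + 6\right) + 89 = 49 \cdot 13 + 89 = 637 + 89 = 726$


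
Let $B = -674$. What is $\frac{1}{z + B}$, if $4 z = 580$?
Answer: $- \frac{1}{529} \approx -0.0018904$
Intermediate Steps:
$z = 145$ ($z = \frac{1}{4} \cdot 580 = 145$)
$\frac{1}{z + B} = \frac{1}{145 - 674} = \frac{1}{-529} = - \frac{1}{529}$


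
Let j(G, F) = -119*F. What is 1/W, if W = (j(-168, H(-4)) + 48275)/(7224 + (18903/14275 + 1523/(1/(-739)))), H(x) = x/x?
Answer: -3990832043/171856725 ≈ -23.222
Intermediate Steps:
H(x) = 1
W = -171856725/3990832043 (W = (-119*1 + 48275)/(7224 + (18903/14275 + 1523/(1/(-739)))) = (-119 + 48275)/(7224 + (18903*(1/14275) + 1523/(-1/739))) = 48156/(7224 + (18903/14275 + 1523*(-739))) = 48156/(7224 + (18903/14275 - 1125497)) = 48156/(7224 - 16066450772/14275) = 48156/(-15963328172/14275) = 48156*(-14275/15963328172) = -171856725/3990832043 ≈ -0.043063)
1/W = 1/(-171856725/3990832043) = -3990832043/171856725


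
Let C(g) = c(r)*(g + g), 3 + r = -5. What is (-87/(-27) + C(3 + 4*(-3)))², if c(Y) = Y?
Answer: 1755625/81 ≈ 21674.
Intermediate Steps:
r = -8 (r = -3 - 5 = -8)
C(g) = -16*g (C(g) = -8*(g + g) = -16*g)
(-87/(-27) + C(3 + 4*(-3)))² = (-87/(-27) - 16*(3 + 4*(-3)))² = (-87*(-1/27) - 16*(3 - 12))² = (29/9 - 16*(-9))² = (29/9 + 144)² = (1325/9)² = 1755625/81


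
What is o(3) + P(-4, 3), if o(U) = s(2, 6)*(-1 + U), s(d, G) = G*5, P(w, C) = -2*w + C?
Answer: 71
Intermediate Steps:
P(w, C) = C - 2*w
s(d, G) = 5*G
o(U) = -30 + 30*U (o(U) = (5*6)*(-1 + U) = 30*(-1 + U) = -30 + 30*U)
o(3) + P(-4, 3) = (-30 + 30*3) + (3 - 2*(-4)) = (-30 + 90) + (3 + 8) = 60 + 11 = 71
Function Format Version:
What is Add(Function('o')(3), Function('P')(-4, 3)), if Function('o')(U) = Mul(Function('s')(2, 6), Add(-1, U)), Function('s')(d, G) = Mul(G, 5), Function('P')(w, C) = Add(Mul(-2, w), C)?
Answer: 71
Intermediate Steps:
Function('P')(w, C) = Add(C, Mul(-2, w))
Function('s')(d, G) = Mul(5, G)
Function('o')(U) = Add(-30, Mul(30, U)) (Function('o')(U) = Mul(Mul(5, 6), Add(-1, U)) = Mul(30, Add(-1, U)) = Add(-30, Mul(30, U)))
Add(Function('o')(3), Function('P')(-4, 3)) = Add(Add(-30, Mul(30, 3)), Add(3, Mul(-2, -4))) = Add(Add(-30, 90), Add(3, 8)) = Add(60, 11) = 71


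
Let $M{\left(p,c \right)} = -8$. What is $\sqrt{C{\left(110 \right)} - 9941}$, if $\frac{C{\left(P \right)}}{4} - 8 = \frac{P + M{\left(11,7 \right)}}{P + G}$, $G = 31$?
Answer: $\frac{i \sqrt{21882589}}{47} \approx 99.529 i$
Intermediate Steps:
$C{\left(P \right)} = 32 + \frac{4 \left(-8 + P\right)}{31 + P}$ ($C{\left(P \right)} = 32 + 4 \frac{P - 8}{P + 31} = 32 + 4 \frac{-8 + P}{31 + P} = 32 + \frac{4 \left(-8 + P\right)}{31 + P}$)
$\sqrt{C{\left(110 \right)} - 9941} = \sqrt{\frac{12 \left(80 + 3 \cdot 110\right)}{31 + 110} - 9941} = \sqrt{\frac{12 \left(80 + 330\right)}{141} - 9941} = \sqrt{12 \cdot \frac{1}{141} \cdot 410 - 9941} = \sqrt{\frac{1640}{47} - 9941} = \sqrt{- \frac{465587}{47}} = \frac{i \sqrt{21882589}}{47}$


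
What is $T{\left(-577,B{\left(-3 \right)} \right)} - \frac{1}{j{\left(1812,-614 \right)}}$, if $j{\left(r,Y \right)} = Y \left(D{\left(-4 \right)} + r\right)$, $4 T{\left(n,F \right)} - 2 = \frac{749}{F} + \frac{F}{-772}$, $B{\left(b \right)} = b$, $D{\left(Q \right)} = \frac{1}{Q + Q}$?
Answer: $- \frac{2552442037399}{41224475760} \approx -61.916$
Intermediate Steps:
$D{\left(Q \right)} = \frac{1}{2 Q}$
$T{\left(n,F \right)} = \frac{1}{2} - \frac{F}{3088} + \frac{749}{4 F}$ ($T{\left(n,F \right)} = \frac{1}{2} + \frac{\frac{749}{F} + \frac{F}{-772}}{4} = \frac{1}{2} + \frac{\frac{749}{F} + F \left(- \frac{1}{772}\right)}{4} = \frac{1}{2} + \frac{\frac{749}{F} - \frac{F}{772}}{4} = \frac{1}{2} - \left(- \frac{749}{4 F} + \frac{F}{3088}\right) = \frac{1}{2} - \frac{F}{3088} + \frac{749}{4 F}$)
$j{\left(r,Y \right)} = Y \left(- \frac{1}{8} + r\right)$ ($j{\left(r,Y \right)} = Y \left(\frac{1}{2 \left(-4\right)} + r\right) = Y \left(\frac{1}{2} \left(- \frac{1}{4}\right) + r\right) = Y \left(- \frac{1}{8} + r\right)$)
$T{\left(-577,B{\left(-3 \right)} \right)} - \frac{1}{j{\left(1812,-614 \right)}} = \frac{578228 - - 3 \left(-1544 - 3\right)}{3088 \left(-3\right)} - \frac{1}{\left(-614\right) \left(- \frac{1}{8} + 1812\right)} = \frac{1}{3088} \left(- \frac{1}{3}\right) \left(578228 - \left(-3\right) \left(-1547\right)\right) - \frac{1}{\left(-614\right) \frac{14495}{8}} = \frac{1}{3088} \left(- \frac{1}{3}\right) \left(578228 - 4641\right) - \frac{1}{- \frac{4449965}{4}} = \frac{1}{3088} \left(- \frac{1}{3}\right) 573587 - - \frac{4}{4449965} = - \frac{573587}{9264} + \frac{4}{4449965} = - \frac{2552442037399}{41224475760}$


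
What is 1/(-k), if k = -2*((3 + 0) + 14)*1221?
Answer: 1/41514 ≈ 2.4088e-5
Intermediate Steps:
k = -41514 (k = -2*(3 + 14)*1221 = -2*17*1221 = -34*1221 = -41514)
1/(-k) = 1/(-1*(-41514)) = 1/41514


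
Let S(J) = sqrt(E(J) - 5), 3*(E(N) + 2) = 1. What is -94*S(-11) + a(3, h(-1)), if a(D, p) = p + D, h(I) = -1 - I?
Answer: 3 - 188*I*sqrt(15)/3 ≈ 3.0 - 242.71*I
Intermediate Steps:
E(N) = -5/3 (E(N) = -2 + (1/3)*1 = -2 + 1/3 = -5/3)
a(D, p) = D + p
S(J) = 2*I*sqrt(15)/3 (S(J) = sqrt(-5/3 - 5) = sqrt(-20/3) = 2*I*sqrt(15)/3)
-94*S(-11) + a(3, h(-1)) = -188*I*sqrt(15)/3 + (3 + (-1 - 1*(-1))) = -188*I*sqrt(15)/3 + (3 + (-1 + 1)) = -188*I*sqrt(15)/3 + (3 + 0) = -188*I*sqrt(15)/3 + 3 = 3 - 188*I*sqrt(15)/3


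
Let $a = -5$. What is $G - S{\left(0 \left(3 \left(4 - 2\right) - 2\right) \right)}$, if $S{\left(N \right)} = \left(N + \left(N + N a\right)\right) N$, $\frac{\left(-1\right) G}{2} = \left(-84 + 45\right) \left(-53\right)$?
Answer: $-4134$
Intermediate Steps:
$G = -4134$ ($G = - 2 \left(-84 + 45\right) \left(-53\right) = - 2 \left(\left(-39\right) \left(-53\right)\right) = \left(-2\right) 2067 = -4134$)
$S{\left(N \right)} = - 3 N^{2}$ ($S{\left(N \right)} = \left(N + \left(N + N \left(-5\right)\right)\right) N = \left(N + \left(N - 5 N\right)\right) N = \left(N - 4 N\right) N = - 3 N N = - 3 N^{2}$)
$G - S{\left(0 \left(3 \left(4 - 2\right) - 2\right) \right)} = -4134 - - 3 \left(0 \left(3 \left(4 - 2\right) - 2\right)\right)^{2} = -4134 - - 3 \left(0 \left(3 \cdot 2 - 2\right)\right)^{2} = -4134 - - 3 \left(0 \left(6 - 2\right)\right)^{2} = -4134 - - 3 \left(0 \cdot 4\right)^{2} = -4134 - - 3 \cdot 0^{2} = -4134 - \left(-3\right) 0 = -4134 - 0 = -4134 + 0 = -4134$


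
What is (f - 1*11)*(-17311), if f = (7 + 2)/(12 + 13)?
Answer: 4604726/25 ≈ 1.8419e+5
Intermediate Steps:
f = 9/25 ≈ 0.36000
(f - 1*11)*(-17311) = (9/25 - 1*11)*(-17311) = (9/25 - 11)*(-17311) = -266/25*(-17311) = 4604726/25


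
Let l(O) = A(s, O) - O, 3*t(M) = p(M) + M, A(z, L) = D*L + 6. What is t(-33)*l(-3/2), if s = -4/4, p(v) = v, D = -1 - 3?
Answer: -297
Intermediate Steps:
D = -4
s = -1 (s = -4*¼ = -1)
A(z, L) = 6 - 4*L (A(z, L) = -4*L + 6 = 6 - 4*L)
t(M) = 2*M/3 (t(M) = (M + M)/3 = (2*M)/3 = 2*M/3)
l(O) = 6 - 5*O (l(O) = (6 - 4*O) - O = 6 - 5*O)
t(-33)*l(-3/2) = ((⅔)*(-33))*(6 - (-15)/2) = -22*(6 - (-15)/2) = -22*(6 - 5*(-3/2)) = -22*(6 + 15/2) = -22*27/2 = -297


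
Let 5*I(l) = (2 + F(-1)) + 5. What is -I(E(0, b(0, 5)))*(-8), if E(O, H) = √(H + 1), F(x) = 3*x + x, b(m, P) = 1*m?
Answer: 24/5 ≈ 4.8000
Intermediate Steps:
b(m, P) = m
F(x) = 4*x
E(O, H) = √(1 + H)
I(l) = ⅗ (I(l) = ((2 + 4*(-1)) + 5)/5 = ((2 - 4) + 5)/5 = (-2 + 5)/5 = (⅕)*3 = ⅗)
-I(E(0, b(0, 5)))*(-8) = -1*⅗*(-8) = -⅗*(-8) = 24/5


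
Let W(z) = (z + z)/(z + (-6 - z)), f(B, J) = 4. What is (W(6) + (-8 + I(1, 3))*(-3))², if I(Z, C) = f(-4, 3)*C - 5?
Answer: 1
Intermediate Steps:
W(z) = -z/3 (W(z) = (2*z)/(-6) = (2*z)*(-⅙) = -z/3)
I(Z, C) = -5 + 4*C (I(Z, C) = 4*C - 5 = -5 + 4*C)
(W(6) + (-8 + I(1, 3))*(-3))² = (-⅓*6 + (-8 + (-5 + 4*3))*(-3))² = (-2 + (-8 + (-5 + 12))*(-3))² = (-2 + (-8 + 7)*(-3))² = (-2 - 1*(-3))² = (-2 + 3)² = 1² = 1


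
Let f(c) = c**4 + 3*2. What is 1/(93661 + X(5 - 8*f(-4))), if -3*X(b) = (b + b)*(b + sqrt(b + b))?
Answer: -2821193/7967256556201 - 1394*I*sqrt(4182)/7967256556201 ≈ -3.541e-7 - 1.1315e-8*I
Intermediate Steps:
f(c) = 6 + c**4 (f(c) = c**4 + 6 = 6 + c**4)
X(b) = -2*b*(b + sqrt(2)*sqrt(b))/3 (X(b) = -(b + b)*(b + sqrt(b + b))/3 = -2*b*(b + sqrt(2*b))/3 = -2*b*(b + sqrt(2)*sqrt(b))/3)
1/(93661 + X(5 - 8*f(-4))) = 1/(93661 + (-2*(5 - 8*(6 + (-4)**4))**2/3 - 2*sqrt(2)*(5 - 8*(6 + (-4)**4))**(3/2)/3)) = 1/(93661 + (-2*(5 - 8*(6 + 256))**2/3 - 2*sqrt(2)*(5 - 8*(6 + 256))**(3/2)/3)) = 1/(93661 + (-2*(5 - 8*262)**2/3 - 2*sqrt(2)*(5 - 8*262)**(3/2)/3)) = 1/(93661 + (-2*(5 - 2096)**2/3 - 2*sqrt(2)*(5 - 2096)**(3/2)/3)) = 1/(93661 + (-2/3*(-2091)**2 - 2*sqrt(2)*(-2091)**(3/2)/3)) = 1/(93661 + (-2/3*4372281 - 2*sqrt(2)*(-2091*I*sqrt(2091))/3)) = 1/(93661 + (-2914854 + 1394*I*sqrt(4182))) = 1/(-2821193 + 1394*I*sqrt(4182))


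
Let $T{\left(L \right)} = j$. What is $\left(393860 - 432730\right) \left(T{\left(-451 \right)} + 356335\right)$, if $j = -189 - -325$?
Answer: $-13856027770$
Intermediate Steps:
$j = 136$ ($j = -189 + 325 = 136$)
$T{\left(L \right)} = 136$
$\left(393860 - 432730\right) \left(T{\left(-451 \right)} + 356335\right) = \left(393860 - 432730\right) \left(136 + 356335\right) = \left(-38870\right) 356471 = -13856027770$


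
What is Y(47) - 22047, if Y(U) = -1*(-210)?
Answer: -21837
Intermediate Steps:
Y(U) = 210
Y(47) - 22047 = 210 - 22047 = -21837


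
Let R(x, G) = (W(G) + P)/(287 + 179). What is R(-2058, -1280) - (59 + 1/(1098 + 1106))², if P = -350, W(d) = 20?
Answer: -3940743285617/1131824528 ≈ -3481.8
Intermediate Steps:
R(x, G) = -165/233 (R(x, G) = (20 - 350)/(287 + 179) = -330/466 = -330*1/466 = -165/233)
R(-2058, -1280) - (59 + 1/(1098 + 1106))² = -165/233 - (59 + 1/(1098 + 1106))² = -165/233 - (59 + 1/2204)² = -165/233 - (130037/2204)² = -165/233 - 1*16909621369/4857616 = -165/233 - 16909621369/4857616 = -3940743285617/1131824528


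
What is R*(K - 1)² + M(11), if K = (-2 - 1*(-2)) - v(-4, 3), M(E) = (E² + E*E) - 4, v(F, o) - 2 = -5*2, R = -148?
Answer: -7014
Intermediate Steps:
v(F, o) = -8 (v(F, o) = 2 - 5*2 = 2 - 10 = -8)
M(E) = -4 + 2*E² (M(E) = (E² + E²) - 4 = 2*E² - 4 = -4 + 2*E²)
K = 8 (K = (-2 - 1*(-2)) - 1*(-8) = (-2 + 2) + 8 = 0 + 8 = 8)
R*(K - 1)² + M(11) = -148*(8 - 1)² + (-4 + 2*11²) = -148*7² + (-4 + 2*121) = -148*49 + (-4 + 242) = -7252 + 238 = -7014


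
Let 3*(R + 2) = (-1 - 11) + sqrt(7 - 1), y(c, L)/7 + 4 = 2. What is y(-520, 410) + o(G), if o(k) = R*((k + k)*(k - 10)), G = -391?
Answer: -1881506 + 313582*sqrt(6)/3 ≈ -1.6255e+6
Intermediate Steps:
y(c, L) = -14 (y(c, L) = -28 + 7*2 = -28 + 14 = -14)
R = -6 + sqrt(6)/3 (R = -2 + ((-1 - 11) + sqrt(7 - 1))/3 = -2 + (-12 + sqrt(6))/3 = -2 + (-4 + sqrt(6)/3) = -6 + sqrt(6)/3 ≈ -5.1835)
o(k) = 2*k*(-10 + k)*(-6 + sqrt(6)/3) (o(k) = (-6 + sqrt(6)/3)*((k + k)*(k - 10)) = (-6 + sqrt(6)/3)*((2*k)*(-10 + k)) = (-6 + sqrt(6)/3)*(2*k*(-10 + k)) = 2*k*(-10 + k)*(-6 + sqrt(6)/3))
y(-520, 410) + o(G) = -14 - 2/3*(-391)*(-10 - 391)*(18 - sqrt(6)) = -14 - 2/3*(-391)*(-401)*(18 - sqrt(6)) = -14 + (-1881492 + 313582*sqrt(6)/3) = -1881506 + 313582*sqrt(6)/3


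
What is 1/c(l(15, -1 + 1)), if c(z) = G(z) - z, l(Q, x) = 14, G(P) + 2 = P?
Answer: -½ ≈ -0.50000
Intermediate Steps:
G(P) = -2 + P
c(z) = -2 (c(z) = (-2 + z) - z = -2)
1/c(l(15, -1 + 1)) = 1/(-2) = -½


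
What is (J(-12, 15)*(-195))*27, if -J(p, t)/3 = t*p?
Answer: -2843100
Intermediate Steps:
J(p, t) = -3*p*t (J(p, t) = -3*t*p = -3*p*t)
(J(-12, 15)*(-195))*27 = (-3*(-12)*15*(-195))*27 = (540*(-195))*27 = -105300*27 = -2843100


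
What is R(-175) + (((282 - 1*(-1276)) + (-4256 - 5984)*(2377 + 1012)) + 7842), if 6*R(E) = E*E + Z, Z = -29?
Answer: -104066582/3 ≈ -3.4689e+7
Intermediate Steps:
R(E) = -29/6 + E²/6 (R(E) = (E*E - 29)/6 = (E² - 29)/6 = (-29 + E²)/6 = -29/6 + E²/6)
R(-175) + (((282 - 1*(-1276)) + (-4256 - 5984)*(2377 + 1012)) + 7842) = (-29/6 + (⅙)*(-175)²) + (((282 - 1*(-1276)) + (-4256 - 5984)*(2377 + 1012)) + 7842) = (-29/6 + (⅙)*30625) + (((282 + 1276) - 10240*3389) + 7842) = (-29/6 + 30625/6) + ((1558 - 34703360) + 7842) = 15298/3 + (-34701802 + 7842) = 15298/3 - 34693960 = -104066582/3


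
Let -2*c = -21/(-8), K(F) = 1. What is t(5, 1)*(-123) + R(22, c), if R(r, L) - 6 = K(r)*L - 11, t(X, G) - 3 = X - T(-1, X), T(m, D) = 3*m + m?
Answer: -23717/16 ≈ -1482.3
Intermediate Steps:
T(m, D) = 4*m
t(X, G) = 7 + X (t(X, G) = 3 + (X - 4*(-1)) = 3 + (X - 1*(-4)) = 3 + (X + 4) = 3 + (4 + X) = 7 + X)
c = -21/16 (c = -(-21)/(2*(-8)) = -(-21)*(-1)/(2*8) = -1/2*21/8 = -21/16 ≈ -1.3125)
R(r, L) = -5 + L (R(r, L) = 6 + (1*L - 11) = 6 + (L - 11) = 6 + (-11 + L) = -5 + L)
t(5, 1)*(-123) + R(22, c) = (7 + 5)*(-123) + (-5 - 21/16) = 12*(-123) - 101/16 = -1476 - 101/16 = -23717/16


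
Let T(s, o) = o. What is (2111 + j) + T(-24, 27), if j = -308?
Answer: 1830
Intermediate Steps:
(2111 + j) + T(-24, 27) = (2111 - 308) + 27 = 1803 + 27 = 1830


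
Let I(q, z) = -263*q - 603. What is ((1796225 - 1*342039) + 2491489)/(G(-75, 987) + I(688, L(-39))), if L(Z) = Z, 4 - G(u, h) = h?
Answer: -789135/36506 ≈ -21.617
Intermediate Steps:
G(u, h) = 4 - h
I(q, z) = -603 - 263*q
((1796225 - 1*342039) + 2491489)/(G(-75, 987) + I(688, L(-39))) = ((1796225 - 1*342039) + 2491489)/((4 - 1*987) + (-603 - 263*688)) = ((1796225 - 342039) + 2491489)/((4 - 987) + (-603 - 180944)) = (1454186 + 2491489)/(-983 - 181547) = 3945675/(-182530) = 3945675*(-1/182530) = -789135/36506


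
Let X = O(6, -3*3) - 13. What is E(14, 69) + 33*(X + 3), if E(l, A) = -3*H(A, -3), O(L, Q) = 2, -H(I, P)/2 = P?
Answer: -282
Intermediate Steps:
H(I, P) = -2*P
E(l, A) = -18 (E(l, A) = -(-6)*(-3) = -3*6 = -18)
X = -11 (X = 2 - 13 = -11)
E(14, 69) + 33*(X + 3) = -18 + 33*(-11 + 3) = -18 + 33*(-8) = -18 - 264 = -282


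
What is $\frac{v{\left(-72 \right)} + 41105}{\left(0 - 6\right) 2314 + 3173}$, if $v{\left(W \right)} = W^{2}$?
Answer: $- \frac{46289}{10711} \approx -4.3216$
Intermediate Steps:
$\frac{v{\left(-72 \right)} + 41105}{\left(0 - 6\right) 2314 + 3173} = \frac{\left(-72\right)^{2} + 41105}{\left(0 - 6\right) 2314 + 3173} = \frac{5184 + 41105}{\left(0 - 6\right) 2314 + 3173} = \frac{46289}{\left(-6\right) 2314 + 3173} = \frac{46289}{-13884 + 3173} = \frac{46289}{-10711} = 46289 \left(- \frac{1}{10711}\right) = - \frac{46289}{10711}$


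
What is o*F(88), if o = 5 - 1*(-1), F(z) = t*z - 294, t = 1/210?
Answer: -61652/35 ≈ -1761.5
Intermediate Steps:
t = 1/210 ≈ 0.0047619
F(z) = -294 + z/210 (F(z) = z/210 - 294 = -294 + z/210)
o = 6 (o = 5 + 1 = 6)
o*F(88) = 6*(-294 + (1/210)*88) = 6*(-294 + 44/105) = 6*(-30826/105) = -61652/35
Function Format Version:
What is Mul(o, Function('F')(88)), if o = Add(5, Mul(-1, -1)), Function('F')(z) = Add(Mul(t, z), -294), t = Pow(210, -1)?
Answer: Rational(-61652, 35) ≈ -1761.5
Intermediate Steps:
t = Rational(1, 210) ≈ 0.0047619
Function('F')(z) = Add(-294, Mul(Rational(1, 210), z)) (Function('F')(z) = Add(Mul(Rational(1, 210), z), -294) = Add(-294, Mul(Rational(1, 210), z)))
o = 6 (o = Add(5, 1) = 6)
Mul(o, Function('F')(88)) = Mul(6, Add(-294, Mul(Rational(1, 210), 88))) = Mul(6, Add(-294, Rational(44, 105))) = Mul(6, Rational(-30826, 105)) = Rational(-61652, 35)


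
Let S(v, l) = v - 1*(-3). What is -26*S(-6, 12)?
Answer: 78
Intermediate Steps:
S(v, l) = 3 + v (S(v, l) = v + 3 = 3 + v)
-26*S(-6, 12) = -26*(3 - 6) = -26*(-3) = 78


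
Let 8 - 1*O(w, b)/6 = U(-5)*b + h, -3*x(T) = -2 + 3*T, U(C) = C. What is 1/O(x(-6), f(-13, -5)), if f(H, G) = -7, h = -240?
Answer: 1/1278 ≈ 0.00078247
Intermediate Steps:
x(T) = 2/3 - T (x(T) = -(-2 + 3*T)/3 = 2/3 - T)
O(w, b) = 1488 + 30*b (O(w, b) = 48 - 6*(-5*b - 240) = 48 - 6*(-240 - 5*b) = 48 + (1440 + 30*b) = 1488 + 30*b)
1/O(x(-6), f(-13, -5)) = 1/(1488 + 30*(-7)) = 1/(1488 - 210) = 1/1278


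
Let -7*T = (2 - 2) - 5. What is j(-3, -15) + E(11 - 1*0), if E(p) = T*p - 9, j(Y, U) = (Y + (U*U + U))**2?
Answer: 299935/7 ≈ 42848.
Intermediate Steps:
j(Y, U) = (U + Y + U**2)**2 (j(Y, U) = (Y + (U**2 + U))**2 = (Y + (U + U**2))**2 = (U + Y + U**2)**2)
T = 5/7 (T = -((2 - 2) - 5)/7 = -(0 - 5)/7 = -1/7*(-5) = 5/7 ≈ 0.71429)
E(p) = -9 + 5*p/7 (E(p) = 5*p/7 - 9 = -9 + 5*p/7)
j(-3, -15) + E(11 - 1*0) = (-15 - 3 + (-15)**2)**2 + (-9 + 5*(11 - 1*0)/7) = (-15 - 3 + 225)**2 + (-9 + 5*(11 + 0)/7) = 207**2 + (-9 + (5/7)*11) = 42849 + (-9 + 55/7) = 42849 - 8/7 = 299935/7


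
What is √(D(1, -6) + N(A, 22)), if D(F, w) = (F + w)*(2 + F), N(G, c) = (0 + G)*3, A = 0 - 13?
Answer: 3*I*√6 ≈ 7.3485*I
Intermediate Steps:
A = -13
N(G, c) = 3*G (N(G, c) = G*3 = 3*G)
D(F, w) = (2 + F)*(F + w)
√(D(1, -6) + N(A, 22)) = √((1² + 2*1 + 2*(-6) + 1*(-6)) + 3*(-13)) = √((1 + 2 - 12 - 6) - 39) = √(-15 - 39) = √(-54) = 3*I*√6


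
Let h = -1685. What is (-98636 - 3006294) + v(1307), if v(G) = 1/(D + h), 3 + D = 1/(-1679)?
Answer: -8799846675969/2834153 ≈ -3.1049e+6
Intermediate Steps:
D = -5038/1679 (D = -3 + 1/(-1679) = -3 - 1/1679 = -5038/1679 ≈ -3.0006)
v(G) = -1679/2834153 (v(G) = 1/(-5038/1679 - 1685) = 1/(-2834153/1679) = -1679/2834153)
(-98636 - 3006294) + v(1307) = (-98636 - 3006294) - 1679/2834153 = -3104930 - 1679/2834153 = -8799846675969/2834153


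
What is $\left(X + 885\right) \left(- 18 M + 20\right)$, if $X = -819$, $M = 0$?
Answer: $1320$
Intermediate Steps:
$\left(X + 885\right) \left(- 18 M + 20\right) = \left(-819 + 885\right) \left(\left(-18\right) 0 + 20\right) = 66 \left(0 + 20\right) = 66 \cdot 20 = 1320$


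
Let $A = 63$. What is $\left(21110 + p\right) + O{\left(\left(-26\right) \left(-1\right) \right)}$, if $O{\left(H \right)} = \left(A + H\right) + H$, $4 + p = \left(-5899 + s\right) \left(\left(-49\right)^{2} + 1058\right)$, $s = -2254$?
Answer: $-28180006$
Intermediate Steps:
$p = -28201231$ ($p = -4 + \left(-5899 - 2254\right) \left(\left(-49\right)^{2} + 1058\right) = -4 - 8153 \left(2401 + 1058\right) = -4 - 28201227 = -28201231$)
$O{\left(H \right)} = 63 + 2 H$ ($O{\left(H \right)} = \left(63 + H\right) + H = 63 + 2 H$)
$\left(21110 + p\right) + O{\left(\left(-26\right) \left(-1\right) \right)} = \left(21110 - 28201231\right) + \left(63 + 2 \left(\left(-26\right) \left(-1\right)\right)\right) = -28180121 + \left(63 + 2 \cdot 26\right) = -28180121 + \left(63 + 52\right) = -28180121 + 115 = -28180006$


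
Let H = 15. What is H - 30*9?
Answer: -255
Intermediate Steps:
H - 30*9 = 15 - 30*9 = 15 - 270 = -255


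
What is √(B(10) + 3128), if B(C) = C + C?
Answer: 2*√787 ≈ 56.107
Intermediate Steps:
B(C) = 2*C
√(B(10) + 3128) = √(2*10 + 3128) = √(20 + 3128) = √3148 = 2*√787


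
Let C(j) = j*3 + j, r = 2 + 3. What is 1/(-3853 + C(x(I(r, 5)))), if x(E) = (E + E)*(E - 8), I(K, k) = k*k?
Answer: -1/453 ≈ -0.0022075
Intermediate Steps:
r = 5
I(K, k) = k²
x(E) = 2*E*(-8 + E) (x(E) = (2*E)*(-8 + E) = 2*E*(-8 + E))
C(j) = 4*j (C(j) = 3*j + j = 4*j)
1/(-3853 + C(x(I(r, 5)))) = 1/(-3853 + 4*(2*5²*(-8 + 5²))) = 1/(-3853 + 4*(2*25*(-8 + 25))) = 1/(-3853 + 4*(2*25*17)) = 1/(-3853 + 4*850) = 1/(-3853 + 3400) = 1/(-453) = -1/453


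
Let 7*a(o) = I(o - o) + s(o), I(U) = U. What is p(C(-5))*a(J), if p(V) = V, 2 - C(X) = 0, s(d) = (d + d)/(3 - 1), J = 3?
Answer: 6/7 ≈ 0.85714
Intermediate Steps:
s(d) = d (s(d) = (2*d)/2 = (2*d)*(½) = d)
C(X) = 2 (C(X) = 2 - 1*0 = 2 + 0 = 2)
a(o) = o/7 (a(o) = ((o - o) + o)/7 = (0 + o)/7 = o/7)
p(C(-5))*a(J) = 2*((⅐)*3) = 2*(3/7) = 6/7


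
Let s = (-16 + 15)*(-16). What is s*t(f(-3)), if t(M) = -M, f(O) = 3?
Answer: -48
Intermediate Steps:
s = 16 (s = -1*(-16) = 16)
s*t(f(-3)) = 16*(-1*3) = 16*(-3) = -48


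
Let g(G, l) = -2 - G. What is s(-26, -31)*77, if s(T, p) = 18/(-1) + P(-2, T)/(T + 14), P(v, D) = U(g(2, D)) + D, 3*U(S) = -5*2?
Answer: -10780/9 ≈ -1197.8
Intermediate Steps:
U(S) = -10/3 (U(S) = (-5*2)/3 = (⅓)*(-10) = -10/3)
P(v, D) = -10/3 + D
s(T, p) = -18 + (-10/3 + T)/(14 + T) (s(T, p) = 18/(-1) + (-10/3 + T)/(T + 14) = 18*(-1) + (-10/3 + T)/(14 + T) = -18 + (-10/3 + T)/(14 + T))
s(-26, -31)*77 = ((-766 - 51*(-26))/(3*(14 - 26)))*77 = ((⅓)*(-766 + 1326)/(-12))*77 = ((⅓)*(-1/12)*560)*77 = -140/9*77 = -10780/9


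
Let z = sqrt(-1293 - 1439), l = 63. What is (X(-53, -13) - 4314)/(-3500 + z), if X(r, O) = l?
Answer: 1239875/1021061 + 1417*I*sqrt(683)/2042122 ≈ 1.2143 + 0.018134*I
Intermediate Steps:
X(r, O) = 63
z = 2*I*sqrt(683) (z = sqrt(-2732) = 2*I*sqrt(683) ≈ 52.269*I)
(X(-53, -13) - 4314)/(-3500 + z) = (63 - 4314)/(-3500 + 2*I*sqrt(683)) = -4251/(-3500 + 2*I*sqrt(683))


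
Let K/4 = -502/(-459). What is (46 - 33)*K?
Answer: 26104/459 ≈ 56.871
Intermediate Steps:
K = 2008/459 (K = 4*(-502/(-459)) = 4*(-502*(-1/459)) = 4*(502/459) = 2008/459 ≈ 4.3747)
(46 - 33)*K = (46 - 33)*(2008/459) = 13*(2008/459) = 26104/459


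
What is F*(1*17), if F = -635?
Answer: -10795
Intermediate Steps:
F*(1*17) = -635*17 = -10795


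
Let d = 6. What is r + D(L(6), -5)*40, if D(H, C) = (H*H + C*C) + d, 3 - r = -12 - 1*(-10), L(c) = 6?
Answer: 2685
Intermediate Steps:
r = 5 (r = 3 - (-12 - 1*(-10)) = 3 - (-12 + 10) = 3 - 1*(-2) = 3 + 2 = 5)
D(H, C) = 6 + C² + H² (D(H, C) = (H*H + C*C) + 6 = (H² + C²) + 6 = (C² + H²) + 6 = 6 + C² + H²)
r + D(L(6), -5)*40 = 5 + (6 + (-5)² + 6²)*40 = 5 + (6 + 25 + 36)*40 = 5 + 67*40 = 5 + 2680 = 2685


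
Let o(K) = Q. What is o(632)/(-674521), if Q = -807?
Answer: 807/674521 ≈ 0.0011964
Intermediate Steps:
o(K) = -807
o(632)/(-674521) = -807/(-674521) = -807*(-1/674521) = 807/674521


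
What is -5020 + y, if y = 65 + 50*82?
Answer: -855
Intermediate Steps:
y = 4165 (y = 65 + 4100 = 4165)
-5020 + y = -5020 + 4165 = -855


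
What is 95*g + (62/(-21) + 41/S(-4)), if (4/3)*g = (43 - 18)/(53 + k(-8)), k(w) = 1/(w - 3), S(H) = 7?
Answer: 595961/16296 ≈ 36.571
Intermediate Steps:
k(w) = 1/(-3 + w)
g = 275/776 (g = 3*((43 - 18)/(53 + 1/(-3 - 8)))/4 = 3*(25/(53 + 1/(-11)))/4 = 3*(25/(53 - 1/11))/4 = 3*(25/(582/11))/4 = 3*(25*(11/582))/4 = (¾)*(275/582) = 275/776 ≈ 0.35438)
95*g + (62/(-21) + 41/S(-4)) = 95*(275/776) + (62/(-21) + 41/7) = 26125/776 + (62*(-1/21) + 41*(⅐)) = 26125/776 + (-62/21 + 41/7) = 26125/776 + 61/21 = 595961/16296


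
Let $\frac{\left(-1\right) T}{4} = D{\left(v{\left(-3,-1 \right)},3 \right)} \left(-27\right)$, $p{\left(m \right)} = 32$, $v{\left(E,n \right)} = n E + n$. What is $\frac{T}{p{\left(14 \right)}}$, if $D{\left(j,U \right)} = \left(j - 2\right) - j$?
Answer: $- \frac{27}{4} \approx -6.75$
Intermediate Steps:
$v{\left(E,n \right)} = n + E n$ ($v{\left(E,n \right)} = E n + n = n + E n$)
$D{\left(j,U \right)} = -2$ ($D{\left(j,U \right)} = \left(-2 + j\right) - j = -2$)
$T = -216$ ($T = - 4 \left(\left(-2\right) \left(-27\right)\right) = \left(-4\right) 54 = -216$)
$\frac{T}{p{\left(14 \right)}} = - \frac{216}{32} = \left(-216\right) \frac{1}{32} = - \frac{27}{4}$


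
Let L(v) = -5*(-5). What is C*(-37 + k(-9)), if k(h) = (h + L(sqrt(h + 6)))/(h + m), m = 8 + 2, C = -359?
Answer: 7539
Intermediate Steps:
m = 10
L(v) = 25
k(h) = (25 + h)/(10 + h) (k(h) = (h + 25)/(h + 10) = (25 + h)/(10 + h))
C*(-37 + k(-9)) = -359*(-37 + (25 - 9)/(10 - 9)) = -359*(-37 + 16/1) = -359*(-37 + 1*16) = -359*(-37 + 16) = -359*(-21) = 7539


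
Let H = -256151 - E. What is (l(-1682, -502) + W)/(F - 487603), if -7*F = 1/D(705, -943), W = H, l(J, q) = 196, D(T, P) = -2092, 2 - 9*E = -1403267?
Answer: 54283316416/64264124979 ≈ 0.84469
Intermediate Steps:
E = 1403269/9 (E = 2/9 - ⅑*(-1403267) = 2/9 + 1403267/9 = 1403269/9 ≈ 1.5592e+5)
H = -3708628/9 (H = -256151 - 1*1403269/9 = -256151 - 1403269/9 = -3708628/9 ≈ -4.1207e+5)
W = -3708628/9 ≈ -4.1207e+5
F = 1/14644 (F = -⅐/(-2092) = -⅐*(-1/2092) = 1/14644 ≈ 6.8287e-5)
(l(-1682, -502) + W)/(F - 487603) = (196 - 3708628/9)/(1/14644 - 487603) = -3706864/(9*(-7140458331/14644)) = -3706864/9*(-14644/7140458331) = 54283316416/64264124979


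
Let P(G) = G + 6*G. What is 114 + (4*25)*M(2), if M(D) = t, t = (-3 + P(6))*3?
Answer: 11814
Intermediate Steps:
P(G) = 7*G
t = 117 (t = (-3 + 7*6)*3 = (-3 + 42)*3 = 39*3 = 117)
M(D) = 117
114 + (4*25)*M(2) = 114 + (4*25)*117 = 114 + 100*117 = 114 + 11700 = 11814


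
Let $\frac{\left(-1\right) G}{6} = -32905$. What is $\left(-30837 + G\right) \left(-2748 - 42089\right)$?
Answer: $-7469530341$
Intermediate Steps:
$G = 197430$ ($G = \left(-6\right) \left(-32905\right) = 197430$)
$\left(-30837 + G\right) \left(-2748 - 42089\right) = \left(-30837 + 197430\right) \left(-2748 - 42089\right) = 166593 \left(-44837\right) = -7469530341$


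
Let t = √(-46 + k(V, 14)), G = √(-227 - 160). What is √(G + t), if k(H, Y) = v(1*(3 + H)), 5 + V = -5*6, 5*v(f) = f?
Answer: √5*√I*√(√1310 + 15*√43)/5 ≈ 3.6682 + 3.6682*I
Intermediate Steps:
G = 3*I*√43 (G = √(-387) = 3*I*√43 ≈ 19.672*I)
v(f) = f/5
V = -35 (V = -5 - 5*6 = -5 - 30 = -35)
k(H, Y) = ⅗ + H/5 (k(H, Y) = (1*(3 + H))/5 = (3 + H)/5 = ⅗ + H/5)
t = I*√1310/5 (t = √(-46 + (⅗ + (⅕)*(-35))) = √(-46 + (⅗ - 7)) = √(-46 - 32/5) = √(-262/5) = I*√1310/5 ≈ 7.2388*I)
√(G + t) = √(3*I*√43 + I*√1310/5)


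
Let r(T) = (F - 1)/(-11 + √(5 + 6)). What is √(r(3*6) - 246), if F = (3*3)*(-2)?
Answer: √(-2953610 + 2090*√11)/110 ≈ 15.605*I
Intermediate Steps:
F = -18 (F = 9*(-2) = -18)
r(T) = -19/(-11 + √11) (r(T) = (-18 - 1)/(-11 + √(5 + 6)) = -19/(-11 + √11))
√(r(3*6) - 246) = √((19/10 + 19*√11/110) - 246) = √(-2441/10 + 19*√11/110)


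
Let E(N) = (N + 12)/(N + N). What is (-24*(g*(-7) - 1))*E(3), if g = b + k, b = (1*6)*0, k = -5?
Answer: -2040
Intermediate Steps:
E(N) = (12 + N)/(2*N) (E(N) = (12 + N)/((2*N)) = (12 + N)*(1/(2*N)) = (12 + N)/(2*N))
b = 0 (b = 6*0 = 0)
g = -5 (g = 0 - 5 = -5)
(-24*(g*(-7) - 1))*E(3) = (-24*(-5*(-7) - 1))*((½)*(12 + 3)/3) = (-24*(35 - 1))*((½)*(⅓)*15) = -24*34*(5/2) = -816*5/2 = -2040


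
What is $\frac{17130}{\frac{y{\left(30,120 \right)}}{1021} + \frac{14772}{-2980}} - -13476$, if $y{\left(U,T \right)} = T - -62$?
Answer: $\frac{35954912538}{3634963} \approx 9891.4$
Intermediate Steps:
$y{\left(U,T \right)} = 62 + T$ ($y{\left(U,T \right)} = T + 62 = 62 + T$)
$\frac{17130}{\frac{y{\left(30,120 \right)}}{1021} + \frac{14772}{-2980}} - -13476 = \frac{17130}{\frac{62 + 120}{1021} + \frac{14772}{-2980}} - -13476 = \frac{17130}{182 \cdot \frac{1}{1021} + 14772 \left(- \frac{1}{2980}\right)} + 13476 = \frac{17130}{\frac{182}{1021} - \frac{3693}{745}} + 13476 = \frac{17130}{- \frac{3634963}{760645}} + 13476 = 17130 \left(- \frac{760645}{3634963}\right) + 13476 = - \frac{13029848850}{3634963} + 13476 = \frac{35954912538}{3634963}$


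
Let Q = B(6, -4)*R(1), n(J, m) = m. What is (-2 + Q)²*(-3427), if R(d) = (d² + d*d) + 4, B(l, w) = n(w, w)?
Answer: -2316652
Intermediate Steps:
B(l, w) = w
R(d) = 4 + 2*d² (R(d) = (d² + d²) + 4 = 2*d² + 4 = 4 + 2*d²)
Q = -24 (Q = -4*(4 + 2*1²) = -4*(4 + 2*1) = -4*(4 + 2) = -4*6 = -24)
(-2 + Q)²*(-3427) = (-2 - 24)²*(-3427) = (-26)²*(-3427) = 676*(-3427) = -2316652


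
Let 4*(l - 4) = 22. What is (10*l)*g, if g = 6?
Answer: 570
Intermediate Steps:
l = 19/2 (l = 4 + (¼)*22 = 4 + 11/2 = 19/2 ≈ 9.5000)
(10*l)*g = (10*(19/2))*6 = 95*6 = 570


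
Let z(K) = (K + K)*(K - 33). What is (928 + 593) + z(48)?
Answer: 2961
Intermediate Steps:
z(K) = 2*K*(-33 + K) (z(K) = (2*K)*(-33 + K) = 2*K*(-33 + K))
(928 + 593) + z(48) = (928 + 593) + 2*48*(-33 + 48) = 1521 + 2*48*15 = 1521 + 1440 = 2961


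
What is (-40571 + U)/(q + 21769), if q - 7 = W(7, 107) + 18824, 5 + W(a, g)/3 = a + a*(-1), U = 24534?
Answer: -16037/40585 ≈ -0.39515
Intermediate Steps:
W(a, g) = -15 (W(a, g) = -15 + 3*(a + a*(-1)) = -15 + 3*(a - a) = -15 + 3*0 = -15 + 0 = -15)
q = 18816 (q = 7 + (-15 + 18824) = 7 + 18809 = 18816)
(-40571 + U)/(q + 21769) = (-40571 + 24534)/(18816 + 21769) = -16037/40585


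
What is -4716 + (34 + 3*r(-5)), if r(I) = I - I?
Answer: -4682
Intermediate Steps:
r(I) = 0
-4716 + (34 + 3*r(-5)) = -4716 + (34 + 3*0) = -4716 + (34 + 0) = -4716 + 34 = -4682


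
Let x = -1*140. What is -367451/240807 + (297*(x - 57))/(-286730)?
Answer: -13038549781/9863798730 ≈ -1.3219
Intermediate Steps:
x = -140
-367451/240807 + (297*(x - 57))/(-286730) = -367451/240807 + (297*(-140 - 57))/(-286730) = -367451*1/240807 + (297*(-197))*(-1/286730) = -52493/34401 - 58509*(-1/286730) = -52493/34401 + 58509/286730 = -13038549781/9863798730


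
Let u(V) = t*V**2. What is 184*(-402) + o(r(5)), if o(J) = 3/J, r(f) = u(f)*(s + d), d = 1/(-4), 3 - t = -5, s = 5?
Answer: -70269597/950 ≈ -73968.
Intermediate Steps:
t = 8 (t = 3 - 1*(-5) = 3 + 5 = 8)
u(V) = 8*V**2
d = -1/4 (d = 1*(-1/4) = -1/4 ≈ -0.25000)
r(f) = 38*f**2 (r(f) = (8*f**2)*(5 - 1/4) = (8*f**2)*(19/4) = 38*f**2)
184*(-402) + o(r(5)) = 184*(-402) + 3/((38*5**2)) = -73968 + 3/((38*25)) = -73968 + 3/950 = -70269597/950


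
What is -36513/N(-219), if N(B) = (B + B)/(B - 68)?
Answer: -3493077/146 ≈ -23925.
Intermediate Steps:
N(B) = 2*B/(-68 + B) (N(B) = (2*B)/(-68 + B) = 2*B/(-68 + B))
-36513/N(-219) = -36513/(2*(-219)/(-68 - 219)) = -36513/(2*(-219)/(-287)) = -36513/(2*(-219)*(-1/287)) = -36513/438/287 = -36513*287/438 = -3493077/146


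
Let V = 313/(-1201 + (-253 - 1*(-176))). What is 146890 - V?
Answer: 187725733/1278 ≈ 1.4689e+5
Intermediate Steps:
V = -313/1278 (V = 313/(-1201 + (-253 + 176)) = 313/(-1201 - 77) = 313/(-1278) = 313*(-1/1278) = -313/1278 ≈ -0.24491)
146890 - V = 146890 - 1*(-313/1278) = 146890 + 313/1278 = 187725733/1278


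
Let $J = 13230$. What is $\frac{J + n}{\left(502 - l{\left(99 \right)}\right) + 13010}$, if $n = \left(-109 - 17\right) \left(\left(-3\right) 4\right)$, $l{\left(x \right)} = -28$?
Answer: $\frac{7371}{6770} \approx 1.0888$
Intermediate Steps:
$n = 1512$ ($n = \left(-126\right) \left(-12\right) = 1512$)
$\frac{J + n}{\left(502 - l{\left(99 \right)}\right) + 13010} = \frac{13230 + 1512}{\left(502 - -28\right) + 13010} = \frac{14742}{\left(502 + 28\right) + 13010} = \frac{14742}{530 + 13010} = \frac{14742}{13540} = 14742 \cdot \frac{1}{13540} = \frac{7371}{6770}$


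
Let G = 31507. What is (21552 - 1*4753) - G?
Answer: -14708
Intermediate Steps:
(21552 - 1*4753) - G = (21552 - 1*4753) - 1*31507 = (21552 - 4753) - 31507 = 16799 - 31507 = -14708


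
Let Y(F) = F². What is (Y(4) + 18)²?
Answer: 1156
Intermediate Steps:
(Y(4) + 18)² = (4² + 18)² = (16 + 18)² = 34² = 1156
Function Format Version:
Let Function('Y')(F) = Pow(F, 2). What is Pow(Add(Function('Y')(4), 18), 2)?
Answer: 1156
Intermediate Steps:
Pow(Add(Function('Y')(4), 18), 2) = Pow(Add(Pow(4, 2), 18), 2) = Pow(Add(16, 18), 2) = Pow(34, 2) = 1156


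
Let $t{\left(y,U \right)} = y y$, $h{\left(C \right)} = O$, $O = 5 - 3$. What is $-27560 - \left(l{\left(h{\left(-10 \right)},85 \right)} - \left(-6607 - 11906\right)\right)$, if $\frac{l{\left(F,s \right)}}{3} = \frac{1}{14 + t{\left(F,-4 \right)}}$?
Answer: $- \frac{276439}{6} \approx -46073.0$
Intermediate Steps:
$O = 2$ ($O = 5 - 3 = 2$)
$h{\left(C \right)} = 2$
$t{\left(y,U \right)} = y^{2}$
$l{\left(F,s \right)} = \frac{3}{14 + F^{2}}$
$-27560 - \left(l{\left(h{\left(-10 \right)},85 \right)} - \left(-6607 - 11906\right)\right) = -27560 - \left(\frac{3}{14 + 2^{2}} - \left(-6607 - 11906\right)\right) = -27560 - \left(\frac{3}{14 + 4} - \left(-6607 - 11906\right)\right) = -27560 - \left(\frac{3}{18} - -18513\right) = -27560 - \left(3 \cdot \frac{1}{18} + 18513\right) = -27560 - \left(\frac{1}{6} + 18513\right) = -27560 - \frac{111079}{6} = - \frac{276439}{6}$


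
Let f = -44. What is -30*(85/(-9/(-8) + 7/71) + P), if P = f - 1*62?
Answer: 152340/139 ≈ 1096.0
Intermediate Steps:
P = -106 (P = -44 - 1*62 = -44 - 62 = -106)
-30*(85/(-9/(-8) + 7/71) + P) = -30*(85/(-9/(-8) + 7/71) - 106) = -30*(85/(-9*(-1/8) + 7*(1/71)) - 106) = -30*(85/(9/8 + 7/71) - 106) = -30*(85/(695/568) - 106) = -30*(85*(568/695) - 106) = -30*(9656/139 - 106) = -30*(-5078/139) = 152340/139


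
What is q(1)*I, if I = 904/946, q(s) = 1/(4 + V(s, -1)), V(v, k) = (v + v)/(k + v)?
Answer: 0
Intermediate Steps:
V(v, k) = 2*v/(k + v) (V(v, k) = (2*v)/(k + v) = 2*v/(k + v))
q(s) = 1/(4 + 2*s/(-1 + s))
I = 452/473 (I = 904*(1/946) = 452/473 ≈ 0.95560)
q(1)*I = ((-1 + 1)/(2*(-2 + 3*1)))*(452/473) = ((½)*0/(-2 + 3))*(452/473) = ((½)*0/1)*(452/473) = ((½)*1*0)*(452/473) = 0*(452/473) = 0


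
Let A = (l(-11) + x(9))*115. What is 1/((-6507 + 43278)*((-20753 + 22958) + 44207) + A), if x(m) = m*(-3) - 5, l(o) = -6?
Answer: 1/1706611282 ≈ 5.8596e-10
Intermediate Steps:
x(m) = -5 - 3*m (x(m) = -3*m - 5 = -5 - 3*m)
A = -4370 (A = (-6 + (-5 - 3*9))*115 = (-6 + (-5 - 27))*115 = (-6 - 32)*115 = -38*115 = -4370)
1/((-6507 + 43278)*((-20753 + 22958) + 44207) + A) = 1/((-6507 + 43278)*((-20753 + 22958) + 44207) - 4370) = 1/(36771*(2205 + 44207) - 4370) = 1/(36771*46412 - 4370) = 1/(1706615652 - 4370) = 1/1706611282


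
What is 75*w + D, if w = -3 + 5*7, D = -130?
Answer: 2270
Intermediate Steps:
w = 32 (w = -3 + 35 = 32)
75*w + D = 75*32 - 130 = 2400 - 130 = 2270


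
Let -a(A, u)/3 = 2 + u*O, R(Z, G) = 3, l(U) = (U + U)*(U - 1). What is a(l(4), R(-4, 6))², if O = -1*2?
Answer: 144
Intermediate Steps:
l(U) = 2*U*(-1 + U) (l(U) = (2*U)*(-1 + U) = 2*U*(-1 + U))
O = -2
a(A, u) = -6 + 6*u (a(A, u) = -3*(2 + u*(-2)) = -3*(2 - 2*u) = -6 + 6*u)
a(l(4), R(-4, 6))² = (-6 + 6*3)² = (-6 + 18)² = 12² = 144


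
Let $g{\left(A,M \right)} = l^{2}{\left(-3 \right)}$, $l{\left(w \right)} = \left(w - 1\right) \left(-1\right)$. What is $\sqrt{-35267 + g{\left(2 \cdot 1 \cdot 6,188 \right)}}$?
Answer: $i \sqrt{35251} \approx 187.75 i$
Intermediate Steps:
$l{\left(w \right)} = 1 - w$ ($l{\left(w \right)} = \left(-1 + w\right) \left(-1\right) = 1 - w$)
$g{\left(A,M \right)} = 16$ ($g{\left(A,M \right)} = \left(1 - -3\right)^{2} = \left(1 + 3\right)^{2} = 4^{2} = 16$)
$\sqrt{-35267 + g{\left(2 \cdot 1 \cdot 6,188 \right)}} = \sqrt{-35267 + 16} = \sqrt{-35251} = i \sqrt{35251}$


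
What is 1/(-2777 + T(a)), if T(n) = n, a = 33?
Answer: -1/2744 ≈ -0.00036443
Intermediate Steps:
1/(-2777 + T(a)) = 1/(-2777 + 33) = 1/(-2744) = -1/2744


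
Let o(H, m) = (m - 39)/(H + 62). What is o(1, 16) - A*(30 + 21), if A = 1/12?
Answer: -1163/252 ≈ -4.6151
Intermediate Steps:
A = 1/12 ≈ 0.083333
o(H, m) = (-39 + m)/(62 + H)
o(1, 16) - A*(30 + 21) = (-39 + 16)/(62 + 1) - (30 + 21)/12 = -23/63 - 51/12 = (1/63)*(-23) - 1*17/4 = -23/63 - 17/4 = -1163/252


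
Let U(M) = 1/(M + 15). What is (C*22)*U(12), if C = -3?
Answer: -22/9 ≈ -2.4444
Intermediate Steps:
U(M) = 1/(15 + M)
(C*22)*U(12) = (-3*22)/(15 + 12) = -66/27 = -66*1/27 = -22/9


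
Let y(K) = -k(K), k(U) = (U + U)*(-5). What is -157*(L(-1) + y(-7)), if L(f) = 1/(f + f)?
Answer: 22137/2 ≈ 11069.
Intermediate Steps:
k(U) = -10*U (k(U) = (2*U)*(-5) = -10*U)
y(K) = 10*K (y(K) = -(-10)*K = 10*K)
L(f) = 1/(2*f)
-157*(L(-1) + y(-7)) = -157*((½)/(-1) + 10*(-7)) = -157*((½)*(-1) - 70) = -157*(-½ - 70) = -157*(-141/2) = 22137/2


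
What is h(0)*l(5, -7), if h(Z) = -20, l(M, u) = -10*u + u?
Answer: -1260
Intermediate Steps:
l(M, u) = -9*u
h(0)*l(5, -7) = -(-180)*(-7) = -20*63 = -1260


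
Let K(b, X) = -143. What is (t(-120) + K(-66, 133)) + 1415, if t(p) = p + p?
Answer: 1032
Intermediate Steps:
t(p) = 2*p
(t(-120) + K(-66, 133)) + 1415 = (2*(-120) - 143) + 1415 = (-240 - 143) + 1415 = -383 + 1415 = 1032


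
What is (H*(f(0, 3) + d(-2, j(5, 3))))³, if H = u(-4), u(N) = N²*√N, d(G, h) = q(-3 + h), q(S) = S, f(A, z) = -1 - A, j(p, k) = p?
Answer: -32768*I ≈ -32768.0*I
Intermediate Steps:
d(G, h) = -3 + h
u(N) = N^(5/2)
H = 32*I (H = (-4)^(5/2) = 32*I ≈ 32.0*I)
(H*(f(0, 3) + d(-2, j(5, 3))))³ = ((32*I)*((-1 - 1*0) + (-3 + 5)))³ = ((32*I)*((-1 + 0) + 2))³ = ((32*I)*(-1 + 2))³ = ((32*I)*1)³ = (32*I)³ = -32768*I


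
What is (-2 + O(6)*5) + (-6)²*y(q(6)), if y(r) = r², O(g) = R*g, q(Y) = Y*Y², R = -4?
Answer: 1679494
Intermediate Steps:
q(Y) = Y³
O(g) = -4*g
(-2 + O(6)*5) + (-6)²*y(q(6)) = (-2 - 4*6*5) + (-6)²*(6³)² = (-2 - 24*5) + 36*216² = (-2 - 120) + 36*46656 = -122 + 1679616 = 1679494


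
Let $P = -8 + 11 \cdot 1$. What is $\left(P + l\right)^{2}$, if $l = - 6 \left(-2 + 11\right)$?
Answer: $2601$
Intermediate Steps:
$l = -54$ ($l = \left(-6\right) 9 = -54$)
$P = 3$ ($P = -8 + 11 = 3$)
$\left(P + l\right)^{2} = \left(3 - 54\right)^{2} = \left(-51\right)^{2} = 2601$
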